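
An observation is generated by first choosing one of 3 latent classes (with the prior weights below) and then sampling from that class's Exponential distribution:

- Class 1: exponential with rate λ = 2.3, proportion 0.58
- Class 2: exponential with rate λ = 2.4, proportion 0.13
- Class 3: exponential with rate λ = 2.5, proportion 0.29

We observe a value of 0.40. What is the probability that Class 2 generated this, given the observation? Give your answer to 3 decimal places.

0.130

P(component k | x) = P(Z=k)·f_k(x) / marginal(x), where marginal(x) = Σ_j P(Z=j)·f_j(x).
Evaluate each component's likelihood at the observed value:
  L_1 = 2.3·e^(−2.3·0.40) = 2.3·e^(−0.9200) = 0.916594
  L_2 = 2.4·e^(−2.4·0.40) = 2.4·e^(−0.9600) = 0.918943
  L_3 = 2.5·e^(−2.5·0.40) = 2.5·e^(−1.0000) = 0.919699
Weight by the priors:
  P(Z=1)·L_1 = 0.58 × 0.916594 = 0.531624
  P(Z=2)·L_2 = 0.13 × 0.918943 = 0.119463
  P(Z=3)·L_3 = 0.29 × 0.919699 = 0.266713
Evidence: 0.531624 + 0.119463 + 0.266713 = 0.9178
Responsibility of Class 2: 0.119463 / 0.9178 ≈ 0.130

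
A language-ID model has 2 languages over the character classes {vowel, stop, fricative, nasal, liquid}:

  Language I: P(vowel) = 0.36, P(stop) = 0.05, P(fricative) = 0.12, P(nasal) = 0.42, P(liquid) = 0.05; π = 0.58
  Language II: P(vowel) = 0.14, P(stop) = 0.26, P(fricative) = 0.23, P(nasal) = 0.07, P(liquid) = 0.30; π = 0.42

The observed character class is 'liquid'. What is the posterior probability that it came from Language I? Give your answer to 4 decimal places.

0.1871

Posterior ∝ prior × likelihood, so P(k | x) ∝ P(Z=k) f_k(x); normalise over all components.
Component likelihoods at x = 'liquid':
  L_I = 0.05
  L_II = 0.3
Prior × likelihood for each component:
  P(Z=I)·L_I = 0.58 × 0.05 = 0.029
  P(Z=II)·L_II = 0.42 × 0.3 = 0.126
Sum: 0.029 + 0.126 = 0.155
P(Language I | data) = 0.029 / 0.155 ≈ 0.1871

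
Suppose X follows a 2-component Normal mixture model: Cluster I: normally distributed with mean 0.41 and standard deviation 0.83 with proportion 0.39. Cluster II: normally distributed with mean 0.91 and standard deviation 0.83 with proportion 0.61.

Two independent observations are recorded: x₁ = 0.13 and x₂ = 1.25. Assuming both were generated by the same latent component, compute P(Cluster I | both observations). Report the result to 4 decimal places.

0.3797

P(component k | x) = π_k·f_k(x) / marginal(x), where marginal(x) = Σ_j π_j·f_j(x).
Since both observations come from the same component, the likelihood for component k is f_k(x₁)·f_k(x₂).
  L_I = [(1/(0.83·√(2π)))·exp(−(0.13−0.41)²/(2·0.83²)) = 0.480653·exp(-0.05690) = 0.454067] × [0.288019] = 0.13078
  L_II = [(1/(0.83·√(2π)))·exp(−(0.13−0.91)²/(2·0.83²)) = 0.480653·exp(-0.44157) = 0.309072] × [0.441971] = 0.136601
Prior × likelihood for each component:
  π_I·L_I = 0.39 × 0.13078 = 0.0510041
  π_II·L_II = 0.61 × 0.136601 = 0.0833264
Marginal: 0.0510041 + 0.0833264 = 0.134331
P(Cluster I | x₁, x₂) = 0.0510041 / 0.134331 ≈ 0.3797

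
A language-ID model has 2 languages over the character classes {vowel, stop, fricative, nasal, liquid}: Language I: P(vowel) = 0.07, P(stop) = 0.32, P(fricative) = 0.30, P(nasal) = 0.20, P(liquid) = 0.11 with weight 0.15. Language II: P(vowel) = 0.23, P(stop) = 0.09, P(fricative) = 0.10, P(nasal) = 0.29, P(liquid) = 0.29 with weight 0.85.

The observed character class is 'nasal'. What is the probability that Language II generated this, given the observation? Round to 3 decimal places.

Apply Bayes' rule: the posterior for each component is proportional to its prior times its likelihood at x.
Component likelihoods at x = 'nasal':
  L_I = 0.2
  L_II = 0.29
Multiply by the mixture weights:
  w_I·L_I = 0.15 × 0.2 = 0.03
  w_II·L_II = 0.85 × 0.29 = 0.2465
Marginal: 0.03 + 0.2465 = 0.2765
Responsibility of Language II: 0.2465 / 0.2765 ≈ 0.892

0.892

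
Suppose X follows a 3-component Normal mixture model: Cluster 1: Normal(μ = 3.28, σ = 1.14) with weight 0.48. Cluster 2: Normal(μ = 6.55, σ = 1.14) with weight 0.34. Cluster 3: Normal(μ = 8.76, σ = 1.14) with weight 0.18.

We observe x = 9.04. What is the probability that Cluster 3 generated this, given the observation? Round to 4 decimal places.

0.8480

By Bayes' theorem, P(k | x) = P(Z=k) f_k(x) / Σ_j P(Z=j) f_j(x).
Component likelihoods at x = 9.04:
  L_1 = (1/(1.14·√(2π)))·exp(−(9.04−3.28)²/(2·1.14²)) = 0.349949·exp(-12.76454) = 1.001e-06
  L_2 = (1/(1.14·√(2π)))·exp(−(9.04−6.55)²/(2·1.14²)) = 0.349949·exp(-2.38539) = 0.032214
  L_3 = (1/(1.14·√(2π)))·exp(−(9.04−8.76)²/(2·1.14²)) = 0.349949·exp(-0.03016) = 0.339551
Prior × likelihood for each component:
  P(Z=1)·L_1 = 0.48 × 1.001e-06 = 4.80481e-07
  P(Z=2)·L_2 = 0.34 × 0.032214 = 0.0109528
  P(Z=3)·L_3 = 0.18 × 0.339551 = 0.0611193
Marginal: 4.80481e-07 + 0.0109528 + 0.0611193 = 0.0720725
P(Cluster 3 | the observation) ≈ 0.8480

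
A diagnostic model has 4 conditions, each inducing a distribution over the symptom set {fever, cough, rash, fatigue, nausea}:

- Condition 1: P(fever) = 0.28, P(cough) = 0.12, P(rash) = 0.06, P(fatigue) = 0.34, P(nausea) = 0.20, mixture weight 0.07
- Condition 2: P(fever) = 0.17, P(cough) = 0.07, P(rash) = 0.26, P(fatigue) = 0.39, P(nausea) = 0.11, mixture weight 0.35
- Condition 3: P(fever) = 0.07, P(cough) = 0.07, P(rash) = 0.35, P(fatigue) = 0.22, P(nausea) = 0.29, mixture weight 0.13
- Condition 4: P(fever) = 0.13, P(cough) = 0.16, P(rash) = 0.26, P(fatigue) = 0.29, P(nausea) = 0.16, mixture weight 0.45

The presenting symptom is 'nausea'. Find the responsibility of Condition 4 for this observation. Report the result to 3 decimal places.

By Bayes' theorem, P(k | x) = w_k f_k(x) / Σ_j w_j f_j(x).
Component likelihoods at x = 'nausea':
  L_1 = P(nausea | comp) = 0.20
  L_2 = P(nausea | comp) = 0.11
  L_3 = P(nausea | comp) = 0.29
  L_4 = P(nausea | comp) = 0.16
Weight by the priors:
  w_1·L_1 = 0.07 × 0.2 = 0.014
  w_2·L_2 = 0.35 × 0.11 = 0.0385
  w_3·L_3 = 0.13 × 0.29 = 0.0377
  w_4·L_4 = 0.45 × 0.16 = 0.072
Sum: 0.014 + 0.0385 + 0.0377 + 0.072 = 0.1622
So the posterior for Condition 4 is 0.072 / 0.1622 ≈ 0.444.

0.444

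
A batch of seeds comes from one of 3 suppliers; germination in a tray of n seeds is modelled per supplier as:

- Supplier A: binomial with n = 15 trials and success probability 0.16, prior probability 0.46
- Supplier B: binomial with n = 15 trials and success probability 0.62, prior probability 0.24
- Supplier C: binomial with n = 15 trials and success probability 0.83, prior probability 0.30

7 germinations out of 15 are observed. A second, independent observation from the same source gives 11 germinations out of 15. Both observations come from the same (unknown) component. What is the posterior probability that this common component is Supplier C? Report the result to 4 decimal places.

By Bayes' theorem, P(k | x) = π_k f_k(x) / Σ_j π_j f_j(x).
Since both observations come from the same component, the likelihood for component k is f_k(x₁)·f_k(x₂).
  p_A = [C(15,7)·0.16^7·0.84^8 = 6435·2.68435e-06·0.247876 = 0.00428176] × [1.19556e-06] = 5.11908e-09
  p_B = [C(15,7)·0.62^7·0.38^8 = 6435·0.0352161·0.000434779 = 0.0985279] × [0.148107] = 0.0145927
  p_C = [C(15,7)·0.83^7·0.17^8 = 6435·0.271361·6.97576e-07 = 0.00121811] × [0.146821] = 0.000178844
Multiply by the mixture weights:
  π_A·p_A = 0.46 × 5.11908e-09 = 2.35478e-09
  π_B·p_B = 0.24 × 0.0145927 = 0.00350224
  π_C·p_C = 0.30 × 0.000178844 = 5.36531e-05
Evidence: 2.35478e-09 + 0.00350224 + 5.36531e-05 = 0.0035559
P(Supplier C | data) = 5.36531e-05 / 0.0035559 ≈ 0.0151

0.0151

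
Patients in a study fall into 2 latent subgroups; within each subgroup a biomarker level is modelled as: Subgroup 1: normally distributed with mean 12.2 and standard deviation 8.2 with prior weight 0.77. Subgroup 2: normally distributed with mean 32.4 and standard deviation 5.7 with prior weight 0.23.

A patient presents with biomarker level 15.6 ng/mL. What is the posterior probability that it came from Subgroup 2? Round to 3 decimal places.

0.006

Apply Bayes' rule: the posterior for each component is proportional to its prior times its likelihood at x.
Evaluate each component's likelihood at the observed value:
  L_1 = 0.0446441
  L_2 = 0.000909246
Multiply by the mixture weights:
  w_1·L_1 = 0.77 × 0.0446441 = 0.0343759
  w_2·L_2 = 0.23 × 0.000909246 = 0.000209127
Sum: 0.0343759 + 0.000209127 = 0.0345851
Responsibility of Subgroup 2: 0.000209127 / 0.0345851 ≈ 0.006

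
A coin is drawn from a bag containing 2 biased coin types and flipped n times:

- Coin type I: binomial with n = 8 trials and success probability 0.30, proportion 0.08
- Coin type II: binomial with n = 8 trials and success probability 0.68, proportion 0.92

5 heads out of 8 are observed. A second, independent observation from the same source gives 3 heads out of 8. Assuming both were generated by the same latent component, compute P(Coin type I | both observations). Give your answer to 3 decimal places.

0.061

Posterior ∝ prior × likelihood, so P(k | x) ∝ w_k f_k(x); normalise over all components.
Since both observations come from the same component, the likelihood for component k is f_k(x₁)·f_k(x₂).
  f_I = [0.0466754] × [0.254122] = 0.0118612
  f_II = [0.266798] × [0.0590833] = 0.0157633
Weight by the priors:
  w_I·f_I = 0.08 × 0.0118612 = 0.0009489
  w_II·f_II = 0.92 × 0.0157633 = 0.0145022
Denominator: 0.0009489 + 0.0145022 = 0.0154511
So the posterior for Coin type I is 0.0009489 / 0.0154511 ≈ 0.061.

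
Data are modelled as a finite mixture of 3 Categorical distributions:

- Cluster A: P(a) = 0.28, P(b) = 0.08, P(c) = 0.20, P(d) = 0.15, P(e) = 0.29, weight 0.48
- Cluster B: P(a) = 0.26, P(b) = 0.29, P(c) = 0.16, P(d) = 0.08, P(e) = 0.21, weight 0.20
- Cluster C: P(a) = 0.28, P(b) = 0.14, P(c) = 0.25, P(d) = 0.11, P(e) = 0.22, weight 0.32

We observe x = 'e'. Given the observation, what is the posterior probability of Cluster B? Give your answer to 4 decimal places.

Posterior ∝ prior × likelihood, so P(k | x) ∝ π_k f_k(x); normalise over all components.
Evaluate each component's likelihood at the observed value:
  L_A = 0.29
  L_B = 0.21
  L_C = 0.22
Weight by the priors:
  π_A·L_A = 0.48 × 0.29 = 0.1392
  π_B·L_B = 0.20 × 0.21 = 0.042
  π_C·L_C = 0.32 × 0.22 = 0.0704
Denominator: 0.1392 + 0.042 + 0.0704 = 0.2516
Responsibility of Cluster B: 0.042 / 0.2516 ≈ 0.1669

0.1669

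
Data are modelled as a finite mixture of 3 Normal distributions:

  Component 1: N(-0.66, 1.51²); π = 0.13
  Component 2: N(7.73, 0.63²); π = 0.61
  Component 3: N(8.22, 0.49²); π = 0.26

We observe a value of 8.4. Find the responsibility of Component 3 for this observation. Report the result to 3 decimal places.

0.474

By Bayes' theorem, P(k | x) = P(Z=k) f_k(x) / Σ_j P(Z=j) f_j(x).
Normal densities:
  L_1 = 4.02376e-09
  L_2 = 0.359727
  L_3 = 0.761047
Prior × likelihood for each component:
  P(Z=1)·L_1 = 0.13 × 4.02376e-09 = 5.23089e-10
  P(Z=2)·L_2 = 0.61 × 0.359727 = 0.219433
  P(Z=3)·L_3 = 0.26 × 0.761047 = 0.197872
Normaliser: 5.23089e-10 + 0.219433 + 0.197872 = 0.417305
P(Component 3 | x) = 0.197872 / 0.417305 ≈ 0.474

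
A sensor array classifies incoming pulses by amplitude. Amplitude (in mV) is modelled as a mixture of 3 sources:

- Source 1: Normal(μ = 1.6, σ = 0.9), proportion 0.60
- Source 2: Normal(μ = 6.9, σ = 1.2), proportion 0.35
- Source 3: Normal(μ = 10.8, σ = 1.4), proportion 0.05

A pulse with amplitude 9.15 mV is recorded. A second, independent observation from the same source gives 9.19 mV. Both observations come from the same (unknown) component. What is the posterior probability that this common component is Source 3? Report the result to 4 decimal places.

The responsibility of component k is π_k f_k(x) divided by Σ_j π_j f_j(x).
Since both observations come from the same component, the likelihood for component k is f_k(x₁)·f_k(x₂).
  L_1 = [2.31881e-16] × [1.59557e-16] = 3.69982e-32
  L_2 = [0.0573219] × [0.053819] = 0.00308501
  L_3 = [0.142285] × [0.147097] = 0.0209297
Prior × likelihood for each component:
  π_1·L_1 = 0.60 × 3.69982e-32 = 2.21989e-32
  π_2·L_2 = 0.35 × 0.00308501 = 0.00107975
  π_3·L_3 = 0.05 × 0.0209297 = 0.00104648
Denominator: 2.21989e-32 + 0.00107975 + 0.00104648 = 0.00212624
Responsibility of Source 3: 0.00104648 / 0.00212624 ≈ 0.4922

0.4922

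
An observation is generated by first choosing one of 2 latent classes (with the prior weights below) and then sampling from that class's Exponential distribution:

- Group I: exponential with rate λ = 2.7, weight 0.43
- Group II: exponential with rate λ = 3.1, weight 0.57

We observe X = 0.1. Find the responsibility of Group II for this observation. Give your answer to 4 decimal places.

Posterior ∝ prior × likelihood, so P(k | x) ∝ P(Z=k) f_k(x); normalise over all components.
Evaluate each component's likelihood at the observed value:
  L_I = 2.7·e^(−2.7·0.1) = 2.7·e^(−0.2700) = 2.06112
  L_II = 3.1·e^(−3.1·0.1) = 3.1·e^(−0.3100) = 2.27369
Unnormalised posteriors:
  P(Z=I)·L_I = 0.43 × 2.06112 = 0.886284
  P(Z=II)·L_II = 0.57 × 2.27369 = 1.296
Denominator: 0.886284 + 1.296 = 2.18228
P(Group II | data) ≈ 0.5939

0.5939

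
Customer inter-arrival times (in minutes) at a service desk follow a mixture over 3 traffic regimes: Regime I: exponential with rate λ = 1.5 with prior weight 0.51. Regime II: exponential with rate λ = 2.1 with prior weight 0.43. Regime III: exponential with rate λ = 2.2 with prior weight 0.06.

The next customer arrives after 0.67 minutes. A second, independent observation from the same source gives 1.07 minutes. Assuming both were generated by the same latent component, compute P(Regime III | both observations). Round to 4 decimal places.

0.0452

Apply Bayes' rule: the posterior for each component is proportional to its prior times its likelihood at x.
Since both observations come from the same component, the likelihood for component k is f_k(x₁)·f_k(x₂).
  L_I = [0.549067] × [0.301334] = 0.165453
  L_II = [0.514241] × [0.222003] = 0.114163
  L_III = [0.503817] × [0.208975] = 0.105285
Weight by the priors:
  w_I·L_I = 0.51 × 0.165453 = 0.0843809
  w_II·L_II = 0.43 × 0.114163 = 0.0490902
  w_III·L_III = 0.06 × 0.105285 = 0.00631709
Marginal: 0.0843809 + 0.0490902 + 0.00631709 = 0.139788
So the posterior for Regime III is 0.00631709 / 0.139788 ≈ 0.0452.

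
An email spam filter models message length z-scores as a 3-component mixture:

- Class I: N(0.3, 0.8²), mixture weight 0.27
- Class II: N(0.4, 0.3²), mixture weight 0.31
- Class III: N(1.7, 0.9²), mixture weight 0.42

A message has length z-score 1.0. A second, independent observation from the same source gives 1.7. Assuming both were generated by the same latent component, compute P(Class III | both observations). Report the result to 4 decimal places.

Apply Bayes' rule: the posterior for each component is proportional to its prior times its likelihood at x.
Since both observations come from the same component, the likelihood for component k is f_k(x₁)·f_k(x₂).
  L_I = [0.340069] × [0.107847] = 0.0366753
  L_II = [0.17997] × [0.000111236] = 2.00192e-05
  L_III = [0.327572] × [0.443269] = 0.145203
Weight by the priors:
  π_I·L_I = 0.27 × 0.0366753 = 0.00990232
  π_II·L_II = 0.31 × 2.00192e-05 = 6.20594e-06
  π_III·L_III = 0.42 × 0.145203 = 0.0609851
Normaliser: 0.00990232 + 6.20594e-06 + 0.0609851 = 0.0708936
P(Class III | x₁,x₂) ≈ 0.8602

0.8602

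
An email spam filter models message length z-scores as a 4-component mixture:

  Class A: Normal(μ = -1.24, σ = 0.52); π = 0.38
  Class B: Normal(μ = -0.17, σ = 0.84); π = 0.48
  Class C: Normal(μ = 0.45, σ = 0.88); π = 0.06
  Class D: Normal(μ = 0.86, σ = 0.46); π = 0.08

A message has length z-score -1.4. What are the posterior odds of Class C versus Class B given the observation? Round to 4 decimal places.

Only the two components matter; the odds are (w_i f_i(x)) / (w_j f_j(x)).
Evaluate each component's likelihood at the observed value:
  f_A = 0.731726
  f_B = 0.162569
  f_C = 0.0497433
  f_D = 4.97339e-06
0.0029846 / 0.0780332 ≈ 0.0382

0.0382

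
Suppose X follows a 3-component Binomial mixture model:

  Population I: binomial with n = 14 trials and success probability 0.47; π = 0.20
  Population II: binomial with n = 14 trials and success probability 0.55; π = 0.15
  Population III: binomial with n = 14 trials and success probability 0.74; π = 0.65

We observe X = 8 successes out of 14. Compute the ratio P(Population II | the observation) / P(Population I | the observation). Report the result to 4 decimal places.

Posterior odds = (π_i f_i(x)) / (π_j f_j(x)); the normalising sum cancels.
Evaluate each component's likelihood at the observed value:
  p_I = C(14,8)·0.47^8·0.53^6 = 3003·0.00238113·0.0221644 = 0.158487
  p_II = C(14,8)·0.55^8·0.45^6 = 3003·0.00837339·0.00830377 = 0.208801
  p_III = C(14,8)·0.74^8·0.26^6 = 3003·0.0899195·0.000308916 = 0.083416
Posterior odds = (π_II·p_II) / (π_I·p_I) = (0.15·0.208801) / (0.20·0.158487) = 0.0313201 / 0.0316974 ≈ 0.9881

0.9881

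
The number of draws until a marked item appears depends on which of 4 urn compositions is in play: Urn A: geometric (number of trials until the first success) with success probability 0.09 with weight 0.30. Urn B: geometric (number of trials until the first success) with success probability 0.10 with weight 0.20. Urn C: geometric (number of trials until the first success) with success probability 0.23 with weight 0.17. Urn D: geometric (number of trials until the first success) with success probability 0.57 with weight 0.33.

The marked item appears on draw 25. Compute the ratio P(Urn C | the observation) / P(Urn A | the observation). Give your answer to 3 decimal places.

0.026

Only the two components matter; the odds are (π_i f_i(x)) / (π_j f_j(x)).
Evaluate each component's likelihood at the observed value:
  L_A = 0.09·(1−0.09)^24 = 0.09·0.10399 = 0.00935914
  L_B = 0.10·(1−0.10)^24 = 0.10·0.0797664 = 0.00797664
  L_C = 0.23·(1−0.23)^24 = 0.23·0.00188702 = 0.000434016
  L_D = 0.57·(1−0.57)^24 = 0.57·1.59677e-09 = 9.1016e-10
Posterior odds = (π_C·L_C) / (π_A·L_A) = (0.17·0.000434016) / (0.30·0.00935914) = 7.37826e-05 / 0.00280774 ≈ 0.026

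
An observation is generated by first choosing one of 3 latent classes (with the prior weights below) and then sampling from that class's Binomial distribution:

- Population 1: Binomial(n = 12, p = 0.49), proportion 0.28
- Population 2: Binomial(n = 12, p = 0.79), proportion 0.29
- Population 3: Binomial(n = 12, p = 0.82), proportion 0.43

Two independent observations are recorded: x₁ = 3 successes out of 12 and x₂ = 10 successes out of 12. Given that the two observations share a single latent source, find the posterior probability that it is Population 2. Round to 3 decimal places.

0.028

Posterior ∝ prior × likelihood, so P(k | x) ∝ w_k f_k(x); normalise over all components.
Since both observations come from the same component, the likelihood for component k is f_k(x₁)·f_k(x₂).
  p_1 = [C(12,3)·0.49^3·0.51^9 = 220·0.117649·0.00233417 = 0.0604147] × [0.0136976] = 0.000827537
  p_2 = [C(12,3)·0.79^3·0.21^9 = 220·0.493039·7.9428e-07 = 8.61544e-05] × [0.275584] = 2.37428e-05
  p_3 = [C(12,3)·0.82^3·0.18^9 = 220·0.551368·1.98359e-07 = 2.40612e-05] × [0.293919] = 7.07203e-06
Unnormalised posteriors:
  w_1·p_1 = 0.28 × 0.000827537 = 0.00023171
  w_2·p_2 = 0.29 × 2.37428e-05 = 6.8854e-06
  w_3·p_3 = 0.43 × 7.07203e-06 = 3.04097e-06
Sum: 0.00023171 + 6.8854e-06 + 3.04097e-06 = 0.000241637
P(Population 2 | x₁, x₂) = 6.8854e-06 / 0.000241637 ≈ 0.028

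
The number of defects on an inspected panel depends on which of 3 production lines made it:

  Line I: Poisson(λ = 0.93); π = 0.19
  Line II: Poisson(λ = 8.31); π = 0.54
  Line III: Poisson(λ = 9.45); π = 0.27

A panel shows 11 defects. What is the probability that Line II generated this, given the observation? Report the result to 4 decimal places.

Posterior ∝ prior × likelihood, so P(k | x) ∝ P(Z=k) f_k(x); normalise over all components.
Evaluate each component's likelihood at the observed value:
  L_I = 4.449e-09
  L_II = 0.0804393
  L_III = 0.105806
Multiply by the mixture weights:
  P(Z=I)·L_I = 0.19 × 4.449e-09 = 8.45311e-10
  P(Z=II)·L_II = 0.54 × 0.0804393 = 0.0434372
  P(Z=III)·L_III = 0.27 × 0.105806 = 0.0285677
Sum: 8.45311e-10 + 0.0434372 + 0.0285677 = 0.0720049
P(Line II | data) ≈ 0.6033

0.6033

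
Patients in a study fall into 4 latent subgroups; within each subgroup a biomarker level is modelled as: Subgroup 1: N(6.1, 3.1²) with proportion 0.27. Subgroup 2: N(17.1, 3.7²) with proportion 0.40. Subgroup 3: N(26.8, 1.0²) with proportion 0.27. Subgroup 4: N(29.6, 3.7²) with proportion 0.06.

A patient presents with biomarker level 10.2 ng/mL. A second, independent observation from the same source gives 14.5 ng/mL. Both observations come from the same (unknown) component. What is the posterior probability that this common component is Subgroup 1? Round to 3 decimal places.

0.069

P(component k | x) = π_k·f_k(x) / marginal(x), where marginal(x) = Σ_j π_j·f_j(x).
Since both observations come from the same component, the likelihood for component k is f_k(x₁)·f_k(x₂).
  p_1 = [0.0536674] × [0.00327474] = 0.000175747
  p_2 = [0.0189466] × [0.0842331] = 0.00159593
  p_3 = [5.80519e-61] × [5.60666e-34] = 3.25477e-94
  p_4 = [1.15607e-07] × [2.60659e-05] = 3.01339e-12
Weight by the priors:
  π_1·p_1 = 0.27 × 0.000175747 = 4.74516e-05
  π_2·p_2 = 0.40 × 0.00159593 = 0.000638372
  π_3·p_3 = 0.27 × 3.25477e-94 = 8.78788e-95
  π_4·p_4 = 0.06 × 3.01339e-12 = 1.80804e-13
Sum: 4.74516e-05 + 0.000638372 + 8.78788e-95 + 1.80804e-13 = 0.000685824
So the posterior for Subgroup 1 is 4.74516e-05 / 0.000685824 ≈ 0.069.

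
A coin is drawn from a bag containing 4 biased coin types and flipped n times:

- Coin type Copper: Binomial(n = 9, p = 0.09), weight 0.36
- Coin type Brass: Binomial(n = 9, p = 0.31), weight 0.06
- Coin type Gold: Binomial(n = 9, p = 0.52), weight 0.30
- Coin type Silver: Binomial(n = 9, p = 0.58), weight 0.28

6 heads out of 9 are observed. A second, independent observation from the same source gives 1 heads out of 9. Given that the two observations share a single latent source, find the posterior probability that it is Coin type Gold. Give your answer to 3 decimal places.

0.569

The responsibility of component k is P(Z=k) f_k(x) divided by Σ_j P(Z=j) f_j(x).
Since both observations come from the same component, the likelihood for component k is f_k(x₁)·f_k(x₂).
  L_Copper = [C(9,6)·0.09^6·0.91^3 = 84·5.31441e-07·0.753571 = 3.36402e-05] × [0.380905] = 1.28137e-05
  L_Brass = [C(9,6)·0.31^6·0.69^3 = 84·0.000887504·0.328509 = 0.0244904] × [0.14335] = 0.0035107
  L_Gold = [C(9,6)·0.52^6·0.48^3 = 84·0.0197706·0.110592 = 0.183664] × [0.0131879] = 0.00242214
  L_Silver = [C(9,6)·0.58^6·0.42^3 = 84·0.0380687·0.074088 = 0.236916] × [0.00505434] = 0.00119746
Unnormalised posteriors:
  P(Z=Copper)·L_Copper = 0.36 × 1.28137e-05 = 4.61293e-06
  P(Z=Brass)·L_Brass = 0.06 × 0.0035107 = 0.000210642
  P(Z=Gold)·L_Gold = 0.30 × 0.00242214 = 0.000726641
  P(Z=Silver)·L_Silver = 0.28 × 0.00119746 = 0.000335288
Normaliser: 4.61293e-06 + 0.000210642 + 0.000726641 + 0.000335288 = 0.00127718
Responsibility of Coin type Gold: 0.000726641 / 0.00127718 ≈ 0.569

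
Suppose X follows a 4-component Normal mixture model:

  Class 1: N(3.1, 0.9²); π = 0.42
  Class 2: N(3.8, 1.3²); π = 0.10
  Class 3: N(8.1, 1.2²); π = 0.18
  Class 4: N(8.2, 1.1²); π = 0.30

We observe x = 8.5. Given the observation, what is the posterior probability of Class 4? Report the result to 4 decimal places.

P(component k | x) = P(Z=k)·f_k(x) / marginal(x), where marginal(x) = Σ_j P(Z=j)·f_j(x).
Evaluate each component's likelihood at the observed value:
  L_1 = (1/(0.9·√(2π)))·exp(−(8.5−3.1)²/(2·0.9²)) = 0.443269·exp(-18.00000) = 6.75098e-09
  L_2 = (1/(1.3·√(2π)))·exp(−(8.5−3.8)²/(2·1.3²)) = 0.306879·exp(-6.53550) = 0.000445281
  L_3 = (1/(1.2·√(2π)))·exp(−(8.5−8.1)²/(2·1.2²)) = 0.332452·exp(-0.05556) = 0.314486
  L_4 = (1/(1.1·√(2π)))·exp(−(8.5−8.2)²/(2·1.1²)) = 0.362675·exp(-0.03719) = 0.349435
Prior × likelihood for each component:
  P(Z=1)·L_1 = 0.42 × 6.75098e-09 = 2.83541e-09
  P(Z=2)·L_2 = 0.10 × 0.000445281 = 4.45281e-05
  P(Z=3)·L_3 = 0.18 × 0.314486 = 0.0566075
  P(Z=4)·L_4 = 0.30 × 0.349435 = 0.10483
Marginal: 2.83541e-09 + 4.45281e-05 + 0.0566075 + 0.10483 = 0.161482
P(Class 4 | data) ≈ 0.6492

0.6492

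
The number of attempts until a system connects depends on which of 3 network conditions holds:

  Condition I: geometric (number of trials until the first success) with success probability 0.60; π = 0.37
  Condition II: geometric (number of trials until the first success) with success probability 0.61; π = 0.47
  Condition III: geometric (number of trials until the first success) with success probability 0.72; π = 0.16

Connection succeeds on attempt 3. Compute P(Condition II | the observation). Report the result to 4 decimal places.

0.4946

Apply Bayes' rule: the posterior for each component is proportional to its prior times its likelihood at x.
Component likelihoods at x = 3:
  L_I = 0.60·(1−0.60)^2 = 0.60·0.16 = 0.096
  L_II = 0.61·(1−0.61)^2 = 0.61·0.1521 = 0.092781
  L_III = 0.72·(1−0.72)^2 = 0.72·0.0784 = 0.056448
Unnormalised posteriors:
  w_I·L_I = 0.37 × 0.096 = 0.03552
  w_II·L_II = 0.47 × 0.092781 = 0.0436071
  w_III·L_III = 0.16 × 0.056448 = 0.00903168
Normaliser: 0.03552 + 0.0436071 + 0.00903168 = 0.0881588
So the posterior for Condition II is 0.0436071 / 0.0881588 ≈ 0.4946.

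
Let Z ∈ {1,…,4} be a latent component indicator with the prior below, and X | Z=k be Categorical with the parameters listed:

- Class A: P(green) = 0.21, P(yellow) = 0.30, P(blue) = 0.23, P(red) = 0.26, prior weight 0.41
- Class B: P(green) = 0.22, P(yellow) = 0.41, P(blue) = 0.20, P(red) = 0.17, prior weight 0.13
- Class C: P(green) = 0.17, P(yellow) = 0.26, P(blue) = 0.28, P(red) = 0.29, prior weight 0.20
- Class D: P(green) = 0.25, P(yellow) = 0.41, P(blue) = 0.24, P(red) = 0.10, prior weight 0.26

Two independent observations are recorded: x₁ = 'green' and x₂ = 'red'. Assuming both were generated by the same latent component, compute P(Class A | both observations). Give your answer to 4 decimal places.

0.5133

Posterior ∝ prior × likelihood, so P(k | x) ∝ P(Z=k) f_k(x); normalise over all components.
Since both observations come from the same component, the likelihood for component k is f_k(x₁)·f_k(x₂).
  f_A = [0.21] × [0.26] = 0.0546
  f_B = [0.22] × [0.17] = 0.0374
  f_C = [0.17] × [0.29] = 0.0493
  f_D = [0.25] × [0.1] = 0.025
Weight by the priors:
  P(Z=A)·f_A = 0.41 × 0.0546 = 0.022386
  P(Z=B)·f_B = 0.13 × 0.0374 = 0.004862
  P(Z=C)·f_C = 0.20 × 0.0493 = 0.00986
  P(Z=D)·f_D = 0.26 × 0.025 = 0.0065
Denominator: 0.022386 + 0.004862 + 0.00986 + 0.0065 = 0.043608
So the posterior for Class A is 0.022386 / 0.043608 ≈ 0.5133.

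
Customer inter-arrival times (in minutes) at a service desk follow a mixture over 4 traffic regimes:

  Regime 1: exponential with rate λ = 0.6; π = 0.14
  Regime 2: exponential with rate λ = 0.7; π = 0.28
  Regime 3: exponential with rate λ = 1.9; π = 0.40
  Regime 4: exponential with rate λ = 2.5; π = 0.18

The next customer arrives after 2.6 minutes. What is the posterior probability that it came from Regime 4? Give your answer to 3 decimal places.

0.012

Apply Bayes' rule: the posterior for each component is proportional to its prior times its likelihood at x.
Component likelihoods at x = 2.6 minutes:
  p_1 = 0.6·e^(−0.6·2.6) = 0.6·e^(−1.5600) = 0.126082
  p_2 = 0.7·e^(−0.7·2.6) = 0.7·e^(−1.8200) = 0.113418
  p_3 = 1.9·e^(−1.9·2.6) = 1.9·e^(−4.9400) = 0.0135937
  p_4 = 2.5·e^(−2.5·2.6) = 2.5·e^(−6.5000) = 0.0037586
Prior × likelihood for each component:
  π_1·p_1 = 0.14 × 0.126082 = 0.0176514
  π_2·p_2 = 0.28 × 0.113418 = 0.031757
  π_3·p_3 = 0.40 × 0.0135937 = 0.00543749
  π_4·p_4 = 0.18 × 0.0037586 = 0.000676548
Denominator: 0.0176514 + 0.031757 + 0.00543749 + 0.000676548 = 0.0555225
So the posterior for Regime 4 is 0.000676548 / 0.0555225 ≈ 0.012.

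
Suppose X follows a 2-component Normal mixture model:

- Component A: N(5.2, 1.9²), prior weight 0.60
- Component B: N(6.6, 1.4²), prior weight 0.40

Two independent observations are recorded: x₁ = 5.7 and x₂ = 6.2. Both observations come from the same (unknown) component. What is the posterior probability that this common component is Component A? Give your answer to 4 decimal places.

The responsibility of component k is P(Z=k) f_k(x) divided by Σ_j P(Z=j) f_j(x).
Since both observations come from the same component, the likelihood for component k is f_k(x₁)·f_k(x₂).
  L_A = [0.202824] × [0.182812] = 0.0370786
  L_B = [0.231762] × [0.273562] = 0.0634013
Weight by the priors:
  P(Z=A)·L_A = 0.60 × 0.0370786 = 0.0222472
  P(Z=B)·L_B = 0.40 × 0.0634013 = 0.0253605
Normaliser: 0.0222472 + 0.0253605 = 0.0476077
Responsibility of Component A: 0.0222472 / 0.0476077 ≈ 0.4673

0.4673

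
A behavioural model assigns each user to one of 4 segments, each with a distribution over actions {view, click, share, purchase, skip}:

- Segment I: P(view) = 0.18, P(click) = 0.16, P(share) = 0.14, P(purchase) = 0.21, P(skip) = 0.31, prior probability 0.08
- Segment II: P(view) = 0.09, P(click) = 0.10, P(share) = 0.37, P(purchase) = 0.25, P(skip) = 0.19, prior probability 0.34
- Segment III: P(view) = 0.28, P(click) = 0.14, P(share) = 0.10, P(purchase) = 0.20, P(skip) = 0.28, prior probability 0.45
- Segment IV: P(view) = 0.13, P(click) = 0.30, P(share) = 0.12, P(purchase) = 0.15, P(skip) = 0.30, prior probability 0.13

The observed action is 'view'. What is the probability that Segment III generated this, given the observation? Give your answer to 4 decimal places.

0.6706

By Bayes' theorem, P(k | x) = w_k f_k(x) / Σ_j w_j f_j(x).
Categorical probabilities:
  L_I = P(view | comp) = 0.18
  L_II = P(view | comp) = 0.09
  L_III = P(view | comp) = 0.28
  L_IV = P(view | comp) = 0.13
Multiply by the mixture weights:
  w_I·L_I = 0.08 × 0.18 = 0.0144
  w_II·L_II = 0.34 × 0.09 = 0.0306
  w_III·L_III = 0.45 × 0.28 = 0.126
  w_IV·L_IV = 0.13 × 0.13 = 0.0169
Sum: 0.0144 + 0.0306 + 0.126 + 0.0169 = 0.1879
P(Segment III | the observation) ≈ 0.6706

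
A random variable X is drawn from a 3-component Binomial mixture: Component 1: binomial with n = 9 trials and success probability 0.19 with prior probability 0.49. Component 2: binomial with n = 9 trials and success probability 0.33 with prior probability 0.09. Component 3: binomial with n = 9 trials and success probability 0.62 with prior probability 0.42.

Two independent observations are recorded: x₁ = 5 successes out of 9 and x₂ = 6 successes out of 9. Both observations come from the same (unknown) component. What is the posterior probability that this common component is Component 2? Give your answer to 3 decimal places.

0.011

Apply Bayes' rule: the posterior for each component is proportional to its prior times its likelihood at x.
Since both observations come from the same component, the likelihood for component k is f_k(x₁)·f_k(x₂).
  p_1 = [C(9,5)·0.19^5·0.81^4 = 126·0.00024761·0.430467 = 0.0134301] × [0.00210018] = 2.82056e-05
  p_2 = [C(9,5)·0.33^5·0.67^4 = 126·0.00391354·0.201511 = 0.0993664] × [0.0326278] = 0.0032421
  p_3 = [C(9,5)·0.62^5·0.38^4 = 126·0.0916133·0.0208514 = 0.240693] × [0.261806] = 0.0630149
Multiply by the mixture weights:
  P(Z=1)·p_1 = 0.49 × 2.82056e-05 = 1.38207e-05
  P(Z=2)·p_2 = 0.09 × 0.0032421 = 0.000291789
  P(Z=3)·p_3 = 0.42 × 0.0630149 = 0.0264663
Marginal: 1.38207e-05 + 0.000291789 + 0.0264663 = 0.0267719
P(Component 2 | x₁, x₂) ≈ 0.011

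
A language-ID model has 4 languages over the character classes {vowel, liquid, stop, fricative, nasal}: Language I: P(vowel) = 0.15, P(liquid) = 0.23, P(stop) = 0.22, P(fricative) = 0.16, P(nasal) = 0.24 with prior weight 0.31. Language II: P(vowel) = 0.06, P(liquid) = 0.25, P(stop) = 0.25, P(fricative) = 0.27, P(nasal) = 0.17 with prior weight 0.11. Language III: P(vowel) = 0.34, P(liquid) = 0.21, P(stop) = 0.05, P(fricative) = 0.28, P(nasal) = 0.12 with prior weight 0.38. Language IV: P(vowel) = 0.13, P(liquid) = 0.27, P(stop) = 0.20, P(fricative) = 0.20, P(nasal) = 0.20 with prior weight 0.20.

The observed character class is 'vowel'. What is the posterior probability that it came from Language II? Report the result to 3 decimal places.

0.032

The responsibility of component k is π_k f_k(x) divided by Σ_j π_j f_j(x).
Categorical probabilities:
  p_I = P(vowel | comp) = 0.15
  p_II = P(vowel | comp) = 0.06
  p_III = P(vowel | comp) = 0.34
  p_IV = P(vowel | comp) = 0.13
Multiply by the mixture weights:
  π_I·p_I = 0.31 × 0.15 = 0.0465
  π_II·p_II = 0.11 × 0.06 = 0.0066
  π_III·p_III = 0.38 × 0.34 = 0.1292
  π_IV·p_IV = 0.20 × 0.13 = 0.026
Sum: 0.0465 + 0.0066 + 0.1292 + 0.026 = 0.2083
P(Language II | x) ≈ 0.032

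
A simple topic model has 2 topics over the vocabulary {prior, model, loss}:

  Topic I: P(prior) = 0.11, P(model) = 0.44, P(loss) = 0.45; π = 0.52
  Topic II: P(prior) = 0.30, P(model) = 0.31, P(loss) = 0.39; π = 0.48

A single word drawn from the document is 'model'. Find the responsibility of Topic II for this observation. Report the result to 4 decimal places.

0.3941

Apply Bayes' rule: the posterior for each component is proportional to its prior times its likelihood at x.
Evaluate each component's likelihood at the observed value:
  L_I = P(model | comp) = 0.44
  L_II = P(model | comp) = 0.31
Prior × likelihood for each component:
  π_I·L_I = 0.52 × 0.44 = 0.2288
  π_II·L_II = 0.48 × 0.31 = 0.1488
Marginal: 0.2288 + 0.1488 = 0.3776
Responsibility of Topic II: 0.1488 / 0.3776 ≈ 0.3941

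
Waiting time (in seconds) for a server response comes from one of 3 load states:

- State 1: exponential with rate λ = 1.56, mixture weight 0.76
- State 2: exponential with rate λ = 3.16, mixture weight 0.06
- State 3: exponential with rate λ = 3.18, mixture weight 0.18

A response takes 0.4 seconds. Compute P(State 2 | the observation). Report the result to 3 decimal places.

0.063

By Bayes' theorem, P(k | x) = w_k f_k(x) / Σ_j w_j f_j(x).
Exponential densities:
  L_1 = 1.56·e^(−1.56·0.4) = 1.56·e^(−0.6240) = 0.835843
  L_2 = 3.16·e^(−3.16·0.4) = 3.16·e^(−1.2640) = 0.892768
  L_3 = 3.18·e^(−3.18·0.4) = 3.18·e^(−1.2720) = 0.89126
Prior × likelihood for each component:
  w_1·L_1 = 0.76 × 0.835843 = 0.635241
  w_2·L_2 = 0.06 × 0.892768 = 0.0535661
  w_3·L_3 = 0.18 × 0.89126 = 0.160427
Evidence: 0.635241 + 0.0535661 + 0.160427 = 0.849234
So the posterior for State 2 is 0.0535661 / 0.849234 ≈ 0.063.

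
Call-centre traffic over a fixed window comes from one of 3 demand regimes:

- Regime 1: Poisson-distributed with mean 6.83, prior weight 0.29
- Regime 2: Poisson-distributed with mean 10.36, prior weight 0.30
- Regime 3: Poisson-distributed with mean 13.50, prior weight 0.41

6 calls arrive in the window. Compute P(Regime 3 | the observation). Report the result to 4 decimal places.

P(component k | x) = P(Z=k)·f_k(x) / marginal(x), where marginal(x) = Σ_j P(Z=j)·f_j(x).
Evaluate each component's likelihood at the observed value:
  L_1 = 0.152391
  L_2 = 0.054392
  L_3 = 0.0115264
Unnormalised posteriors:
  P(Z=1)·L_1 = 0.29 × 0.152391 = 0.0441935
  P(Z=2)·L_2 = 0.30 × 0.054392 = 0.0163176
  P(Z=3)·L_3 = 0.41 × 0.0115264 = 0.00472583
Marginal: 0.0441935 + 0.0163176 + 0.00472583 = 0.0652369
P(Regime 3 | x) ≈ 0.0724

0.0724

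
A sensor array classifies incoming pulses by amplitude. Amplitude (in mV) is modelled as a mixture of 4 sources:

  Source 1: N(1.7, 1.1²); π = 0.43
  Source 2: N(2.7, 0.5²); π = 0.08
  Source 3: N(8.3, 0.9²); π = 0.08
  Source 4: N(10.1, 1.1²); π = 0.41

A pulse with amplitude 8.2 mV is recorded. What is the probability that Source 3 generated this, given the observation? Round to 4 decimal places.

The responsibility of component k is w_k f_k(x) divided by Σ_j w_j f_j(x).
Evaluate each component's likelihood at the observed value:
  p_1 = (1/(1.1·√(2π)))·exp(−(8.2−1.7)²/(2·1.1²)) = 0.362675·exp(-17.45868) = 9.49096e-09
  p_2 = (1/(0.5·√(2π)))·exp(−(8.2−2.7)²/(2·0.5²)) = 0.797885·exp(-60.50000) = 4.23764e-27
  p_3 = (1/(0.9·√(2π)))·exp(−(8.2−8.3)²/(2·0.9²)) = 0.443269·exp(-0.00617) = 0.440541
  p_4 = (1/(1.1·√(2π)))·exp(−(8.2−10.1)²/(2·1.1²)) = 0.362675·exp(-1.49174) = 0.0815952
Multiply by the mixture weights:
  w_1·p_1 = 0.43 × 9.49096e-09 = 4.08111e-09
  w_2·p_2 = 0.08 × 4.23764e-27 = 3.39011e-28
  w_3·p_3 = 0.08 × 0.440541 = 0.0352433
  w_4·p_4 = 0.41 × 0.0815952 = 0.0334541
Denominator: 4.08111e-09 + 3.39011e-28 + 0.0352433 + 0.0334541 = 0.0686974
P(Source 3 | x) = 0.0352433 / 0.0686974 ≈ 0.5130

0.5130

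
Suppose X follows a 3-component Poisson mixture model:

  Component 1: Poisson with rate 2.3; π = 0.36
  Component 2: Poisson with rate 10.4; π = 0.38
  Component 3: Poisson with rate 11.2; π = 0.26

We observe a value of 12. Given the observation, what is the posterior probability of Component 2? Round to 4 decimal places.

P(component k | x) = P(Z=k)·f_k(x) / marginal(x), where marginal(x) = Σ_j P(Z=j)·f_j(x).
Poisson probabilities:
  f_1 = e^(−2.3)·2.3^12/12! = 4.58691e-06
  f_2 = e^(−10.4)·10.4^12/12! = 0.101719
  f_3 = e^(−11.2)·11.2^12/12! = 0.11122
Multiply by the mixture weights:
  P(Z=1)·f_1 = 0.36 × 4.58691e-06 = 1.65129e-06
  P(Z=2)·f_2 = 0.38 × 0.101719 = 0.0386531
  P(Z=3)·f_3 = 0.26 × 0.11122 = 0.0289171
Denominator: 1.65129e-06 + 0.0386531 + 0.0289171 = 0.0675718
P(Component 2 | the observation) = 0.0386531 / 0.0675718 ≈ 0.5720

0.5720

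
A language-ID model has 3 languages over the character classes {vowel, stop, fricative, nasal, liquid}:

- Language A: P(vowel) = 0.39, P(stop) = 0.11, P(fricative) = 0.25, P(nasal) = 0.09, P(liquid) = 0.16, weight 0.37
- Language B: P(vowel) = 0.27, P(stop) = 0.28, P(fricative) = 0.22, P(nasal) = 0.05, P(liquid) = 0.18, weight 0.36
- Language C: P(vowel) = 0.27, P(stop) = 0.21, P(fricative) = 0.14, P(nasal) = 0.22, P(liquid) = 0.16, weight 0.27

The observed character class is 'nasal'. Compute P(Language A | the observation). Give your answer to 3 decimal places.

By Bayes' theorem, P(k | x) = π_k f_k(x) / Σ_j π_j f_j(x).
Evaluate each component's likelihood at the observed value:
  p_A = 0.09
  p_B = 0.05
  p_C = 0.22
Unnormalised posteriors:
  π_A·p_A = 0.37 × 0.09 = 0.0333
  π_B·p_B = 0.36 × 0.05 = 0.018
  π_C·p_C = 0.27 × 0.22 = 0.0594
Denominator: 0.0333 + 0.018 + 0.0594 = 0.1107
P(Language A | the observation) = 0.0333 / 0.1107 ≈ 0.301

0.301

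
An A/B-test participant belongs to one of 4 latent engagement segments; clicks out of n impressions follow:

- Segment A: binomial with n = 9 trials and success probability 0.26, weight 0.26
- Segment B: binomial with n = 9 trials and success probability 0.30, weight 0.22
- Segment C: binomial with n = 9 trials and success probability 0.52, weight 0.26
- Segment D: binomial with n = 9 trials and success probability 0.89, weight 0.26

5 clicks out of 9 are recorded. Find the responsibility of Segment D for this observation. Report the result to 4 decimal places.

P(component k | x) = π_k·f_k(x) / marginal(x), where marginal(x) = Σ_j π_j·f_j(x).
Evaluate each component's likelihood at the observed value:
  p_A = C(9,5)·0.26^5·0.74^4 = 126·0.00118814·0.299866 = 0.0448915
  p_B = C(9,5)·0.30^5·0.70^4 = 126·0.00243·0.2401 = 0.0735138
  p_C = C(9,5)·0.52^5·0.48^4 = 126·0.0380204·0.0530842 = 0.254303
  p_D = C(9,5)·0.89^5·0.11^4 = 126·0.558406·0.00014641 = 0.0103013
Prior × likelihood for each component:
  π_A·p_A = 0.26 × 0.0448915 = 0.0116718
  π_B·p_B = 0.22 × 0.0735138 = 0.016173
  π_C·p_C = 0.26 × 0.254303 = 0.0661189
  π_D·p_D = 0.26 × 0.0103013 = 0.00267833
Evidence: 0.0116718 + 0.016173 + 0.0661189 + 0.00267833 = 0.0966421
P(Segment D | 5 clicks out of 9) = 0.00267833 / 0.0966421 ≈ 0.0277

0.0277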